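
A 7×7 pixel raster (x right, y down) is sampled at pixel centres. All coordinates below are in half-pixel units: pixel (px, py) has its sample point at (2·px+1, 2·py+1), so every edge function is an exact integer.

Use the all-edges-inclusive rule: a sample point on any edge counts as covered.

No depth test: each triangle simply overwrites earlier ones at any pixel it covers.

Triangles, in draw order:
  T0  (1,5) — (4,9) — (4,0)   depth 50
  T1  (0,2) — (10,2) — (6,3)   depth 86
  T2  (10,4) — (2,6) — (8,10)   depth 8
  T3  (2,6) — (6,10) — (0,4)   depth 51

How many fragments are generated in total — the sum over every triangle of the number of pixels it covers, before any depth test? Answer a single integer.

T0:
  2·area = 27  (B↔C swapped to make it positive)
  edge (1, 5)→(4, 0): d=(3,-5) inclusive
  edge (4, 0)→(4, 9): d=(0,9) inclusive
  edge (4, 9)→(1, 5): d=(-3,-4) inclusive
    (1,1)@(3, 3): e=[4,9,14] → X
    (2,1)@(5, 3): e=[14,-9,22] → .
    (0,2)@(1, 5): e=[0,27,0] → X  [on edge]
    (2,2)@(5, 5): e=[20,-9,16] → .
    (0,3)@(1, 7): e=[6,27,-6] → .
    (1,3)@(3, 7): e=[16,9,2] → X
    (2,3)@(5, 7): e=[26,-9,10] → .
    (1,4)@(3, 9): e=[22,9,-4] → .
    (3,6)@(7, 13): e=[54,-27,0] → .  [on edge]
  covered (4 px):
    . . . . . . .
    . X . . . . .
    X X . . . . .
    . X . . . . .
    . . . . . . .
    . . . . . . .
    . . . . . . .
T1:
  2·area = 10
  edge (0, 2)→(10, 2): d=(10,0) inclusive
  edge (10, 2)→(6, 3): d=(-4,1) inclusive
  edge (6, 3)→(0, 2): d=(-6,-1) inclusive
  covered (0 px):
    . . . . . . .
    . . . . . . .
    . . . . . . .
    . . . . . . .
    . . . . . . .
    . . . . . . .
    . . . . . . .
T2:
  2·area = 44  (B↔C swapped to make it positive)
  edge (10, 4)→(8, 10): d=(-2,6) inclusive
  edge (8, 10)→(2, 6): d=(-6,-4) inclusive
  edge (2, 6)→(10, 4): d=(8,-2) inclusive
    (5,0)@(11, 1): e=[0,66,-22] → .  [on edge]
    (3,2)@(7, 5): e=[16,26,2] → X
    (4,2)@(9, 5): e=[4,34,6] → X
    (5,2)@(11, 5): e=[-8,42,10] → .
    (2,3)@(5, 7): e=[24,6,14] → X
    (4,3)@(9, 7): e=[0,22,22] → X  [on edge]
    (5,3)@(11, 7): e=[-12,30,26] → .
    (2,4)@(5, 9): e=[20,-6,30] → .
    (3,4)@(7, 9): e=[8,2,34] → X
    (4,4)@(9, 9): e=[-4,10,38] → .
    (3,5)@(7, 11): e=[4,-10,50] → .
    (3,6)@(7, 13): e=[0,-22,66] → .  [on edge]
  covered (6 px):
    . . . . . . .
    . . . . . . .
    . . . X X . .
    . . X X X . .
    . . . X . . .
    . . . . . . .
    . . . . . . .
T3:
  degenerate (2·area = 0) — covers nothing

Answer: 10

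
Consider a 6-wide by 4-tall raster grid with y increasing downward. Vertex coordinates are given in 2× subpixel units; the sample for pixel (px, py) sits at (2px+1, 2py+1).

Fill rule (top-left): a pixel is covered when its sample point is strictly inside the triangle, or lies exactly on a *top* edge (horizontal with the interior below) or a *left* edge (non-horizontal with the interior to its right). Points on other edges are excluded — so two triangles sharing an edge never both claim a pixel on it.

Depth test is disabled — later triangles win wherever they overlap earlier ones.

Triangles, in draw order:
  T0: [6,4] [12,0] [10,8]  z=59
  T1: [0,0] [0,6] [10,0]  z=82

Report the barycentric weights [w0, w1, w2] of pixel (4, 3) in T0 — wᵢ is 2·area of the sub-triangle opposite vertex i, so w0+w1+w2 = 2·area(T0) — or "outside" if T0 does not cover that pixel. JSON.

T0:
  2·area = 40
  edge (6, 4)→(12, 0): d=(6,-4) top-left  bias=+0
  edge (12, 0)→(10, 8): d=(-2,8) right/bottom  bias=-1
  edge (10, 8)→(6, 4): d=(-4,-4) top-left  bias=+0
    (1,0)@(3, 1): e=[-30,70,0] → ·  [on edge]
    (5,0)@(11, 1): e=[2,6,32] → #
    (2,1)@(5, 3): e=[-10,50,0] → ·  [on edge]
    (4,1)@(9, 3): e=[6,18,16] → #
    (3,2)@(7, 5): e=[10,30,0] → #  [on edge]
    (5,2)@(11, 5): e=[26,-2,16] → ·
    (3,3)@(7, 7): e=[22,26,-8] → ·
    (4,3)@(9, 7): e=[30,10,0] → #  [on edge]
    (5,3)@(11, 7): e=[38,-6,8] → ·
  covered (6 px):
    · · · · · #
    · · · · # #
    · · · # # ·
    · · · · # ·
T1:
  2·area = 60  (B↔C swapped to make it positive)
  edge (0, 0)→(10, 0): d=(10,0) top-left  bias=+0
  edge (10, 0)→(0, 6): d=(-10,6) right/bottom  bias=-1
  edge (0, 6)→(0, 0): d=(0,-6) top-left  bias=+0
    (0,0)@(1, 1): e=[10,44,6] → #
    (1,0)@(3, 1): e=[10,32,18] → #
    (2,0)@(5, 1): e=[10,20,30] → #
    (3,0)@(7, 1): e=[10,8,42] → #
    (4,0)@(9, 1): e=[10,-4,54] → ·
    (0,1)@(1, 3): e=[30,24,6] → #
    (2,1)@(5, 3): e=[30,0,30] → ·  [on edge]
    (3,1)@(7, 3): e=[30,-12,42] → ·
    (0,2)@(1, 5): e=[50,4,6] → #
    (1,2)@(3, 5): e=[50,-8,18] → ·
    (0,3)@(1, 7): e=[70,-16,6] → ·
  covered (7 px):
    # # # # · ·
    # # · · · ·
    # · · · · ·
    · · · · · ·

Final: [10,0,30]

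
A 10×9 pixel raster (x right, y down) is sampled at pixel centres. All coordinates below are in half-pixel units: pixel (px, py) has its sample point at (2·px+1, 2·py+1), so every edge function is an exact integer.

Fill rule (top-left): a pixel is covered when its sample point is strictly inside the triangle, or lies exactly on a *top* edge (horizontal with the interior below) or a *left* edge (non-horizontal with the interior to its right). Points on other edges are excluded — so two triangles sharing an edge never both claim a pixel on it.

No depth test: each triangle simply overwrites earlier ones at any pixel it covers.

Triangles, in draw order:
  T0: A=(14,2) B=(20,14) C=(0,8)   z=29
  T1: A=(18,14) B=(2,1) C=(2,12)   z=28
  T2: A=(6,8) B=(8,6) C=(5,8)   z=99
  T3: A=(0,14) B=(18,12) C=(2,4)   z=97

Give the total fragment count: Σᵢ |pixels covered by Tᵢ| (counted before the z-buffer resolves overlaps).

T0:
  2·area = 204
  edge (14, 2)→(20, 14): d=(6,12) right/bottom  bias=-1
  edge (20, 14)→(0, 8): d=(-20,-6) top-left  bias=+0
  edge (0, 8)→(14, 2): d=(14,-6) top-left  bias=+0
    (6,1)@(13, 3): e=[18,178,8] → █
    (7,1)@(15, 3): e=[-6,190,20] → ·
    (3,2)@(7, 5): e=[102,102,0] → █  [on edge]
    (4,2)@(9, 5): e=[78,114,12] → █
    (5,2)@(11, 5): e=[54,126,24] → █
    (7,2)@(15, 5): e=[6,150,48] → █
    (8,2)@(17, 5): e=[-18,162,60] → ·
    (1,3)@(3, 7): e=[162,38,4] → █
    (2,3)@(5, 7): e=[138,50,16] → █
    (8,3)@(17, 7): e=[-6,122,88] → ·
    (1,4)@(3, 9): e=[174,-2,32] → ·
    (2,4)@(5, 9): e=[150,10,44] → █
  covered (26 px):
    · · · · · · · · · ·
    · · · · · · █ · · ·
    · · · █ █ █ █ █ · ·
    · █ █ █ █ █ █ █ · ·
    · · █ █ █ █ █ █ █ ·
    · · · · · █ █ █ █ ·
    · · · · · · · · █ █
    · · · · · · · · · ·
    · · · · · · · · · ·
T1:
  2·area = 176  (B↔C swapped to make it positive)
  edge (18, 14)→(2, 12): d=(-16,-2) top-left  bias=+0
  edge (2, 12)→(2, 1): d=(0,-11) top-left  bias=+0
  edge (2, 1)→(18, 14): d=(16,13) right/bottom  bias=-1
    (1,1)@(3, 3): e=[146,11,19] → █
    (2,1)@(5, 3): e=[150,33,-7] → ·
    (1,2)@(3, 5): e=[114,11,51] → █
    (2,2)@(5, 5): e=[118,33,25] → █
    (3,2)@(7, 5): e=[122,55,-1] → ·
    (1,3)@(3, 7): e=[82,11,83] → █
    (3,3)@(7, 7): e=[90,55,31] → █
    (4,3)@(9, 7): e=[94,77,5] → █
    (5,3)@(11, 7): e=[98,99,-21] → ·
    (1,4)@(3, 9): e=[50,11,115] → █
    (5,4)@(11, 9): e=[66,99,11] → █
    (6,4)@(13, 9): e=[70,121,-15] → ·
  covered (21 px):
    · · · · · · · · · ·
    · █ · · · · · · · ·
    · █ █ · · · · · · ·
    · █ █ █ █ · · · · ·
    · █ █ █ █ █ · · · ·
    · █ █ █ █ █ █ · · ·
    · · · · · █ █ █ · ·
    · · · · · · · · · ·
    · · · · · · · · · ·
T2:
  2·area = 2  (B↔C swapped to make it positive)
  edge (6, 8)→(5, 8): d=(-1,0) right/bottom  bias=-1
  edge (5, 8)→(8, 6): d=(3,-2) top-left  bias=+0
  edge (8, 6)→(6, 8): d=(-2,2) right/bottom  bias=-1
    (6,0)@(13, 1): e=[7,-5,0] → ·  [on edge]
    (5,1)@(11, 3): e=[5,-3,0] → ·  [on edge]
    (4,2)@(9, 5): e=[3,-1,0] → ·  [on edge]
    (3,3)@(7, 7): e=[1,1,0] → ·  [on edge]
    (2,4)@(5, 9): e=[-1,3,0] → ·  [on edge]
    (1,5)@(3, 11): e=[-3,5,0] → ·  [on edge]
    (0,6)@(1, 13): e=[-5,7,0] → ·  [on edge]
  covered (0 px):
    · · · · · · · · · ·
    · · · · · · · · · ·
    · · · · · · · · · ·
    · · · · · · · · · ·
    · · · · · · · · · ·
    · · · · · · · · · ·
    · · · · · · · · · ·
    · · · · · · · · · ·
    · · · · · · · · · ·
T3:
  2·area = 176  (B↔C swapped to make it positive)
  edge (0, 14)→(2, 4): d=(2,-10) top-left  bias=+0
  edge (2, 4)→(18, 12): d=(16,8) right/bottom  bias=-1
  edge (18, 12)→(0, 14): d=(-18,2) right/bottom  bias=-1
    (1,2)@(3, 5): e=[12,8,156] → █
    (2,2)@(5, 5): e=[32,-8,152] → ·
    (1,3)@(3, 7): e=[16,40,120] → █
    (2,3)@(5, 7): e=[36,24,116] → █
    (3,3)@(7, 7): e=[56,8,112] → █
    (4,3)@(9, 7): e=[76,-8,108] → ·
    (0,4)@(1, 9): e=[0,88,88] → █  [on edge]
    (4,4)@(9, 9): e=[80,24,72] → █
    (5,4)@(11, 9): e=[100,8,68] → █
    (6,4)@(13, 9): e=[120,-8,64] → ·
    (0,5)@(1, 11): e=[4,120,52] → █
    (6,5)@(13, 11): e=[124,24,28] → █
    (4,6)@(9, 13): e=[88,88,0] → ·  [on edge]
  covered (22 px):
    · · · · · · · · · ·
    · · · · · · · · · ·
    · █ · · · · · · · ·
    · █ █ █ · · · · · ·
    █ █ █ █ █ █ · · · ·
    █ █ █ █ █ █ █ █ · ·
    █ █ █ █ · · · · · ·
    · · · · · · · · · ·
    · · · · · · · · · ·

Result: 69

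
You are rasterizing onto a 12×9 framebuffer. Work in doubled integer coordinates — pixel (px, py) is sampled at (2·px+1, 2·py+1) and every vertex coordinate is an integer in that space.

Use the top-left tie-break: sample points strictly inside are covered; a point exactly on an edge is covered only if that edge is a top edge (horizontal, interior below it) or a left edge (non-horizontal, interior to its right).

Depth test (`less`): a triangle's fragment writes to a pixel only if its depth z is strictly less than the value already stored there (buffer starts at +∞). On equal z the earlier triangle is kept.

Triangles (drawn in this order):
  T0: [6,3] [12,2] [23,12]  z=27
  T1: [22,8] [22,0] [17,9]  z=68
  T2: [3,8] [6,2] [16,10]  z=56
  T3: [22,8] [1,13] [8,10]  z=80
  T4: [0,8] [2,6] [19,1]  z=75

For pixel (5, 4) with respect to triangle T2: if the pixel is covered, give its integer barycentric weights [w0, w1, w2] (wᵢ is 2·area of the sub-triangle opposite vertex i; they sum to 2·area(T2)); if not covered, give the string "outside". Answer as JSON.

T0:
  2·area = 71
  edge (6, 3)→(12, 2): d=(6,-1) top-left  bias=+0
  edge (12, 2)→(23, 12): d=(11,10) right/bottom  bias=-1
  edge (23, 12)→(6, 3): d=(-17,-9) top-left  bias=+0
    (3,1)@(7, 3): e=[1,61,9] → █
    (4,1)@(9, 3): e=[3,41,27] → █
    (5,1)@(11, 3): e=[5,21,45] → █
    (6,1)@(13, 3): e=[7,1,63] → █
    (7,1)@(15, 3): e=[9,-19,81] → ·
    (3,2)@(7, 5): e=[13,83,-25] → ·
    (4,2)@(9, 5): e=[15,63,-7] → ·
    (5,2)@(11, 5): e=[17,43,11] → █
    (7,2)@(15, 5): e=[21,3,47] → █
    (8,2)@(17, 5): e=[23,-17,65] → ·
    (5,3)@(11, 7): e=[29,65,-23] → ·
    (6,3)@(13, 7): e=[31,45,-5] → ·
  covered (10 px):
    · · · · · · · · · · · ·
    · · · █ █ █ █ · · · · ·
    · · · · · █ █ █ · · · ·
    · · · · · · · █ █ · · ·
    · · · · · · · · · █ · ·
    · · · · · · · · · · · ·
    · · · · · · · · · · · ·
    · · · · · · · · · · · ·
    · · · · · · · · · · · ·
T1:
  2·area = 40  (B↔C swapped to make it positive)
  edge (22, 8)→(17, 9): d=(-5,1) right/bottom  bias=-1
  edge (17, 9)→(22, 0): d=(5,-9) top-left  bias=+0
  edge (22, 0)→(22, 8): d=(0,8) right/bottom  bias=-1
    (10,1)@(21, 3): e=[26,6,8] → █
    (11,1)@(23, 3): e=[24,24,-8] → ·
    (10,2)@(21, 5): e=[16,16,8] → █
    (11,2)@(23, 5): e=[14,34,-8] → ·
    (9,3)@(19, 7): e=[8,8,24] → █
    (11,3)@(23, 7): e=[4,44,-8] → ·
    (8,4)@(17, 9): e=[0,0,40] → ·  [on edge]
    (9,4)@(19, 9): e=[-2,18,24] → ·
    (10,4)@(21, 9): e=[-4,36,8] → ·
    (3,5)@(7, 11): e=[0,-80,120] → ·  [on edge]
  covered (4 px):
    · · · · · · · · · · · ·
    · · · · · · · · · · █ ·
    · · · · · · · · · · █ ·
    · · · · · · · · · █ █ ·
    · · · · · · · · · · · ·
    · · · · · · · · · · · ·
    · · · · · · · · · · · ·
    · · · · · · · · · · · ·
    · · · · · · · · · · · ·
T2:
  2·area = 84
  edge (3, 8)→(6, 2): d=(3,-6) top-left  bias=+0
  edge (6, 2)→(16, 10): d=(10,8) right/bottom  bias=-1
  edge (16, 10)→(3, 8): d=(-13,-2) top-left  bias=+0
    (3,1)@(7, 3): e=[9,2,73] → █
    (4,1)@(9, 3): e=[21,-14,77] → ·
    (2,2)@(5, 5): e=[3,38,43] → █
    (4,2)@(9, 5): e=[27,6,51] → █
    (5,2)@(11, 5): e=[39,-10,55] → ·
    (2,3)@(5, 7): e=[9,58,17] → █
    (5,3)@(11, 7): e=[45,10,29] → █
    (6,3)@(13, 7): e=[57,-6,33] → ·
    (2,4)@(5, 9): e=[15,78,-9] → ·
    (3,4)@(7, 9): e=[27,62,-5] → ·
    (4,4)@(9, 9): e=[39,46,-1] → ·
    (5,4)@(11, 9): e=[51,30,3] → █
  covered (10 px):
    · · · · · · · · · · · ·
    · · · █ · · · · · · · ·
    · · █ █ █ · · · · · · ·
    · · █ █ █ █ · · · · · ·
    · · · · · █ █ · · · · ·
    · · · · · · · · · · · ·
    · · · · · · · · · · · ·
    · · · · · · · · · · · ·
    · · · · · · · · · · · ·
T3:
  2·area = 28
  edge (22, 8)→(1, 13): d=(-21,5) right/bottom  bias=-1
  edge (1, 13)→(8, 10): d=(7,-3) top-left  bias=+0
  edge (8, 10)→(22, 8): d=(14,-2) top-left  bias=+0
    (7,3)@(15, 7): e=[56,0,-28] → ·  [on edge]
    (7,4)@(15, 9): e=[14,14,0] → █  [on edge]
    (8,4)@(17, 9): e=[4,20,4] → █
    (9,4)@(19, 9): e=[-6,26,8] → ·
    (0,5)@(1, 11): e=[42,-14,0] → ·  [on edge]
    (3,5)@(7, 11): e=[12,4,12] → █
    (4,5)@(9, 11): e=[2,10,16] → █
    (5,5)@(11, 11): e=[-8,16,20] → ·
    (7,5)@(15, 11): e=[-28,28,28] → ·
    (8,5)@(17, 11): e=[-38,34,32] → ·
    (0,6)@(1, 13): e=[0,0,28] → ·  [on edge]
    (3,6)@(7, 13): e=[-30,18,40] → ·
  covered (4 px):
    · · · · · · · · · · · ·
    · · · · · · · · · · · ·
    · · · · · · · · · · · ·
    · · · · · · · · · · · ·
    · · · · · · · █ █ · · ·
    · · · █ █ · · · · · · ·
    · · · · · · · · · · · ·
    · · · · · · · · · · · ·
    · · · · · · · · · · · ·
T4:
  2·area = 24
  edge (0, 8)→(2, 6): d=(2,-2) top-left  bias=+0
  edge (2, 6)→(19, 1): d=(17,-5) top-left  bias=+0
  edge (19, 1)→(0, 8): d=(-19,7) right/bottom  bias=-1
    (3,0)@(7, 1): e=[0,-60,84] → ·  [on edge]
    (9,0)@(19, 1): e=[24,0,0] → ·  [on edge]
    (2,1)@(5, 3): e=[0,-36,60] → ·  [on edge]
    (6,1)@(13, 3): e=[16,4,4] → █
    (7,1)@(15, 3): e=[20,14,-10] → ·
    (1,2)@(3, 5): e=[0,-12,36] → ·  [on edge]
    (3,2)@(7, 5): e=[8,8,8] → █
    (4,2)@(9, 5): e=[12,18,-6] → ·
    (6,2)@(13, 5): e=[20,38,-34] → ·
    (0,3)@(1, 7): e=[0,12,12] → █  [on edge]
    (1,3)@(3, 7): e=[4,22,-2] → ·
    (3,3)@(7, 7): e=[12,42,-30] → ·
  covered (3 px):
    · · · · · · · · · · · ·
    · · · · · · █ · · · · ·
    · · · █ · · · · · · · ·
    █ · · · · · · · · · · ·
    · · · · · · · · · · · ·
    · · · · · · · · · · · ·
    · · · · · · · · · · · ·
    · · · · · · · · · · · ·
    · · · · · · · · · · · ·

Answer: [30,3,51]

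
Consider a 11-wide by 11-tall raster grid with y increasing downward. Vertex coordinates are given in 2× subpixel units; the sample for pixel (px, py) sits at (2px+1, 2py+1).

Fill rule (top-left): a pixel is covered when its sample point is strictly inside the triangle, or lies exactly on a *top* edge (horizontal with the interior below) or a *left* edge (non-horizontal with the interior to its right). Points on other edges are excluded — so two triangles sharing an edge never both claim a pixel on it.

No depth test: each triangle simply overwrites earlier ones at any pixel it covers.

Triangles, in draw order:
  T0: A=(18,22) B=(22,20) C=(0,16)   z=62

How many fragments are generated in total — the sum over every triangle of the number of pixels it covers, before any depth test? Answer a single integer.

T0:
  2·area = 60  (B↔C swapped to make it positive)
  edge (18, 22)→(0, 16): d=(-18,-6) top-left  bias=+0
  edge (0, 16)→(22, 20): d=(22,4) right/bottom  bias=-1
  edge (22, 20)→(18, 22): d=(-4,2) right/bottom  bias=-1
    (1,8)@(3, 17): e=[0,10,50] → █  [on edge]
    (2,8)@(5, 17): e=[12,2,46] → █
    (3,8)@(7, 17): e=[24,-6,42] → ·
    (1,9)@(3, 19): e=[-36,54,42] → ·
    (2,9)@(5, 19): e=[-24,46,38] → ·
    (4,9)@(9, 19): e=[0,30,30] → █  [on edge]
    (5,9)@(11, 19): e=[12,22,26] → █
    (6,9)@(13, 19): e=[24,14,22] → █
    (7,9)@(15, 19): e=[36,6,18] → █
    (8,9)@(17, 19): e=[48,-2,14] → ·
    (4,10)@(9, 21): e=[-36,74,22] → ·
    (5,10)@(11, 21): e=[-24,66,18] → ·
    (7,10)@(15, 21): e=[0,50,10] → █  [on edge]
  covered (9 px):
    · · · · · · · · · · ·
    · · · · · · · · · · ·
    · · · · · · · · · · ·
    · · · · · · · · · · ·
    · · · · · · · · · · ·
    · · · · · · · · · · ·
    · · · · · · · · · · ·
    · · · · · · · · · · ·
    · █ █ · · · · · · · ·
    · · · · █ █ █ █ · · ·
    · · · · · · · █ █ █ ·

Answer: 9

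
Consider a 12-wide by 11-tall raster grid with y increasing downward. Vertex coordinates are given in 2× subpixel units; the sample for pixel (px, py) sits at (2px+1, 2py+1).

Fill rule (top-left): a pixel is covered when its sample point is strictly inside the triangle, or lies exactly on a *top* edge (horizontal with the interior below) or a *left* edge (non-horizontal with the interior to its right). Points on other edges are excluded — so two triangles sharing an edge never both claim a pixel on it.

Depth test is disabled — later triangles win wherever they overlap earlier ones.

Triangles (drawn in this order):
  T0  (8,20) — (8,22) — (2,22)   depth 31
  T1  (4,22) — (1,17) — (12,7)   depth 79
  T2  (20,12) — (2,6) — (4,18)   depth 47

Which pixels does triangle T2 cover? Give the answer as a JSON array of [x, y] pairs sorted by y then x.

T0:
  2·area = 12
  edge (8, 20)→(8, 22): d=(0,2) right/bottom  bias=-1
  edge (8, 22)→(2, 22): d=(-6,0) right/bottom  bias=-1
  edge (2, 22)→(8, 20): d=(6,-2) top-left  bias=+0
    (11,7)@(23, 15): e=[-30,42,0] → ·  [on edge]
    (8,8)@(17, 17): e=[-18,30,0] → ·  [on edge]
    (5,9)@(11, 19): e=[-6,18,0] → ·  [on edge]
    (2,10)@(5, 21): e=[6,6,0] → █  [on edge]
    (3,10)@(7, 21): e=[2,6,4] → █
    (4,10)@(9, 21): e=[-2,6,8] → ·
  covered (2 px):
    · · · · · · · · · · · ·
    · · · · · · · · · · · ·
    · · · · · · · · · · · ·
    · · · · · · · · · · · ·
    · · · · · · · · · · · ·
    · · · · · · · · · · · ·
    · · · · · · · · · · · ·
    · · · · · · · · · · · ·
    · · · · · · · · · · · ·
    · · · · · · · · · · · ·
    · · █ █ · · · · · · · ·
T1:
  2·area = 85
  edge (4, 22)→(1, 17): d=(-3,-5) top-left  bias=+0
  edge (1, 17)→(12, 7): d=(11,-10) top-left  bias=+0
  edge (12, 7)→(4, 22): d=(-8,15) right/bottom  bias=-1
    (4,5)@(9, 11): e=[58,14,13] → █
    (5,5)@(11, 11): e=[68,34,-17] → ·
    (3,6)@(7, 13): e=[42,16,27] → █
    (4,6)@(9, 13): e=[52,36,-3] → ·
    (2,7)@(5, 15): e=[26,18,41] → █
    (4,7)@(9, 15): e=[46,58,-19] → ·
    (0,8)@(1, 17): e=[0,0,85] → █  [on edge]
    (1,8)@(3, 17): e=[10,20,55] → █
    (3,8)@(7, 17): e=[30,60,-5] → ·
    (0,9)@(1, 19): e=[-6,22,69] → ·
    (1,9)@(3, 19): e=[4,42,39] → █
    (3,9)@(7, 19): e=[24,82,-21] → ·
  covered (9 px):
    · · · · · · · · · · · ·
    · · · · · · · · · · · ·
    · · · · · · · · · · · ·
    · · · · · · · · · · · ·
    · · · · · · · · · · · ·
    · · · · █ · · · · · · ·
    · · · █ · · · · · · · ·
    · · █ █ · · · · · · · ·
    █ █ █ · · · · · · · · ·
    · █ █ · · · · · · · · ·
    · · · · · · · · · · · ·
T2:
  2·area = 204  (B↔C swapped to make it positive)
  edge (20, 12)→(4, 18): d=(-16,6) right/bottom  bias=-1
  edge (4, 18)→(2, 6): d=(-2,-12) top-left  bias=+0
  edge (2, 6)→(20, 12): d=(18,6) right/bottom  bias=-1
    (1,3)@(3, 7): e=[182,10,12] → █
    (2,3)@(5, 7): e=[170,34,0] → ·  [on edge]
    (1,4)@(3, 9): e=[150,6,48] → █
    (2,4)@(5, 9): e=[138,30,36] → █
    (3,4)@(7, 9): e=[126,54,24] → █
    (4,4)@(9, 9): e=[114,78,12] → █
    (5,4)@(11, 9): e=[102,102,0] → ·  [on edge]
    (1,5)@(3, 11): e=[118,2,84] → █
    (5,5)@(11, 11): e=[70,98,36] → █
    (6,5)@(13, 11): e=[58,122,24] → █
    (7,5)@(15, 11): e=[46,146,12] → █
    (8,5)@(17, 11): e=[34,170,0] → ·  [on edge]
    (11,6)@(23, 13): e=[-34,238,0] → ·  [on edge]
  covered (24 px):
    · · · · · · · · · · · ·
    · · · · · · · · · · · ·
    · · · · · · · · · · · ·
    · █ · · · · · · · · · ·
    · █ █ █ █ · · · · · · ·
    · █ █ █ █ █ █ █ · · · ·
    · · █ █ █ █ █ █ █ · · ·
    · · █ █ █ █ · · · · · ·
    · · █ · · · · · · · · ·
    · · · · · · · · · · · ·
    · · · · · · · · · · · ·

Answer: [[1,3],[1,4],[2,4],[3,4],[4,4],[1,5],[2,5],[3,5],[4,5],[5,5],[6,5],[7,5],[2,6],[3,6],[4,6],[5,6],[6,6],[7,6],[8,6],[2,7],[3,7],[4,7],[5,7],[2,8]]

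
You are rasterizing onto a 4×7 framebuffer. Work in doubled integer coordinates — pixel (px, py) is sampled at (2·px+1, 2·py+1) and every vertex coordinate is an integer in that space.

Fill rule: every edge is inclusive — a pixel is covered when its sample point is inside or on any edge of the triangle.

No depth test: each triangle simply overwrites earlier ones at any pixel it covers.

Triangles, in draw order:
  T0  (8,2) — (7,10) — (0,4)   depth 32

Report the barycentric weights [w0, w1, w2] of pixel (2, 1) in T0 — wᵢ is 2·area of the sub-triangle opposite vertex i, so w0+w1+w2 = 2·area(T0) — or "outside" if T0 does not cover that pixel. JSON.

T0:
  2·area = 62
  edge (8, 2)→(7, 10): d=(-1,8) inclusive
  edge (7, 10)→(0, 4): d=(-7,-6) inclusive
  edge (0, 4)→(8, 2): d=(8,-2) inclusive
    (2,1)@(5, 3): e=[23,37,2] → X
    (3,1)@(7, 3): e=[7,49,6] → X
    (1,2)@(3, 5): e=[37,11,14] → X
    (1,3)@(3, 7): e=[35,-3,30] → .
    (2,3)@(5, 7): e=[19,9,34] → X
    (2,4)@(5, 9): e=[17,-5,50] → .
    (3,4)@(7, 9): e=[1,7,54] → X
    (3,5)@(7, 11): e=[-1,-7,70] → .
  covered (8 px):
    . . . .
    . . X X
    . X X X
    . . X X
    . . . X
    . . . .
    . . . .

Answer: [37,2,23]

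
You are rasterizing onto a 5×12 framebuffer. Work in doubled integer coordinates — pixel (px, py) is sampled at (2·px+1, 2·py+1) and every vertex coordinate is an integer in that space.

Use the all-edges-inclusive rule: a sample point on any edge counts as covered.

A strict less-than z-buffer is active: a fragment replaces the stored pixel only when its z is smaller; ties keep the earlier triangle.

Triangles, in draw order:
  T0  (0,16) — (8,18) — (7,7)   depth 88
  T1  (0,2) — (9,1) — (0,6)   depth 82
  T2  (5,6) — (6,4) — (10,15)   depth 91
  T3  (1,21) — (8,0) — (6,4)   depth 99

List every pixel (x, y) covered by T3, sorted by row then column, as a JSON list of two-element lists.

T0:
  2·area = 86  (B↔C swapped to make it positive)
  edge (0, 16)→(7, 7): d=(7,-9) inclusive
  edge (7, 7)→(8, 18): d=(1,11) inclusive
  edge (8, 18)→(0, 16): d=(-8,-2) inclusive
    (3,3)@(7, 7): e=[0,0,86] → █  [on edge]
    (4,3)@(9, 7): e=[18,-22,90] → ·
    (3,4)@(7, 9): e=[14,2,70] → █
    (4,4)@(9, 9): e=[32,-20,74] → ·
    (2,5)@(5, 11): e=[10,26,50] → █
    (4,5)@(9, 11): e=[46,-18,58] → ·
    (1,6)@(3, 13): e=[6,50,30] → █
    (4,6)@(9, 13): e=[60,-16,42] → ·
    (0,7)@(1, 15): e=[2,74,10] → █
    (4,7)@(9, 15): e=[74,-14,26] → ·
    (0,8)@(1, 17): e=[16,76,-6] → ·
    (1,8)@(3, 17): e=[34,54,-2] → ·
  covered (13 px):
    · · · · ·
    · · · · ·
    · · · · ·
    · · · █ ·
    · · · █ ·
    · · █ █ ·
    · █ █ █ ·
    █ █ █ █ ·
    · · █ █ ·
    · · · · ·
    · · · · ·
    · · · · ·
T1:
  2·area = 36
  edge (0, 2)→(9, 1): d=(9,-1) inclusive
  edge (9, 1)→(0, 6): d=(-9,5) inclusive
  edge (0, 6)→(0, 2): d=(0,-4) inclusive
    (4,0)@(9, 1): e=[0,0,36] → █  [on edge]
    (0,1)@(1, 3): e=[10,22,4] → █
    (1,1)@(3, 3): e=[12,12,12] → █
    (2,1)@(5, 3): e=[14,2,20] → █
    (3,1)@(7, 3): e=[16,-8,28] → ·
    (4,1)@(9, 3): e=[18,-18,36] → ·
    (0,2)@(1, 5): e=[28,4,4] → █
    (1,2)@(3, 5): e=[30,-6,12] → ·
    (2,2)@(5, 5): e=[32,-16,20] → ·
    (0,3)@(1, 7): e=[46,-14,4] → ·
  covered (5 px):
    · · · · █
    █ █ █ · ·
    █ · · · ·
    · · · · ·
    · · · · ·
    · · · · ·
    · · · · ·
    · · · · ·
    · · · · ·
    · · · · ·
    · · · · ·
    · · · · ·
T2:
  2·area = 19
  edge (5, 6)→(6, 4): d=(1,-2) inclusive
  edge (6, 4)→(10, 15): d=(4,11) inclusive
  edge (10, 15)→(5, 6): d=(-5,-9) inclusive
    (3,3)@(7, 7): e=[5,1,13] → █
    (4,3)@(9, 7): e=[9,-21,31] → ·
    (3,4)@(7, 9): e=[7,9,3] → █
    (4,4)@(9, 9): e=[11,-13,21] → ·
    (3,5)@(7, 11): e=[9,17,-7] → ·
    (4,6)@(9, 13): e=[15,3,1] → █
    (4,7)@(9, 15): e=[17,11,-9] → ·
  covered (3 px):
    · · · · ·
    · · · · ·
    · · · · ·
    · · · █ ·
    · · · █ ·
    · · · · ·
    · · · · █
    · · · · ·
    · · · · ·
    · · · · ·
    · · · · ·
    · · · · ·
T3:
  2·area = 14  (B↔C swapped to make it positive)
  edge (1, 21)→(6, 4): d=(5,-17) inclusive
  edge (6, 4)→(8, 0): d=(2,-4) inclusive
  edge (8, 0)→(1, 21): d=(-7,21) inclusive
    (3,1)@(7, 3): e=[12,2,0] → █  [on edge]
    (4,1)@(9, 3): e=[46,10,-42] → ·
    (3,2)@(7, 5): e=[22,6,-14] → ·
    (2,4)@(5, 9): e=[8,6,0] → █  [on edge]
    (3,4)@(7, 9): e=[42,14,-42] → ·
    (2,5)@(5, 11): e=[18,10,-14] → ·
    (1,7)@(3, 15): e=[4,10,0] → █  [on edge]
    (2,7)@(5, 15): e=[38,18,-42] → ·
    (1,8)@(3, 17): e=[14,14,-14] → ·
    (0,10)@(1, 21): e=[0,14,0] → █  [on edge]
    (1,10)@(3, 21): e=[34,22,-42] → ·
    (0,11)@(1, 23): e=[10,18,-14] → ·
  covered (4 px):
    · · · · ·
    · · · █ ·
    · · · · ·
    · · · · ·
    · · █ · ·
    · · · · ·
    · · · · ·
    · █ · · ·
    · · · · ·
    · · · · ·
    █ · · · ·
    · · · · ·

Final: [[3,1],[2,4],[1,7],[0,10]]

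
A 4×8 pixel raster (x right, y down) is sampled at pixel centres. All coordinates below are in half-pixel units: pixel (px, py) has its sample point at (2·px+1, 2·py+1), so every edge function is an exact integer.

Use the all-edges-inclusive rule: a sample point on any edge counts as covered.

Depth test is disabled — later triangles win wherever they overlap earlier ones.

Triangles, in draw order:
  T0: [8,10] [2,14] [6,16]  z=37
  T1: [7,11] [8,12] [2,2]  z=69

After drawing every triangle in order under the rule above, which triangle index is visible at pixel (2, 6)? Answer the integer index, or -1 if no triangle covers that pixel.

T0:
  2·area = 28  (B↔C swapped to make it positive)
  edge (8, 10)→(6, 16): d=(-2,6) inclusive
  edge (6, 16)→(2, 14): d=(-4,-2) inclusive
  edge (2, 14)→(8, 10): d=(6,-4) inclusive
    (3,5)@(7, 11): e=[4,22,2] → X
    (2,6)@(5, 13): e=[12,10,6] → X
    (3,6)@(7, 13): e=[0,14,14] → X  [on edge]
    (2,7)@(5, 15): e=[8,2,18] → X
    (3,7)@(7, 15): e=[-4,6,26] → .
  covered (4 px):
    . . . .
    . . . .
    . . . .
    . . . .
    . . . .
    . . . X
    . . X X
    . . X .
T1:
  2·area = 4  (B↔C swapped to make it positive)
  edge (7, 11)→(2, 2): d=(-5,-9) inclusive
  edge (2, 2)→(8, 12): d=(6,10) inclusive
  edge (8, 12)→(7, 11): d=(-1,-1) inclusive
    (0,2)@(1, 5): e=[-24,28,0] → .  [on edge]
    (1,3)@(3, 7): e=[-16,20,0] → .  [on edge]
    (2,3)@(5, 7): e=[2,0,2] → X  [on edge]
    (3,3)@(7, 7): e=[20,-20,4] → .
    (2,4)@(5, 9): e=[-8,12,0] → .  [on edge]
    (3,5)@(7, 11): e=[0,4,0] → X  [on edge]
    (3,6)@(7, 13): e=[-10,16,-2] → .
  covered (2 px):
    . . . .
    . . . .
    . . . .
    . . X .
    . . . .
    . . . X
    . . . .
    . . . .

Z-buffer (winner per pixel, '.' = empty):
  . . . .
  . . . .
  . . . .
  . . 1 .
  . . . .
  . . . 1
  . . 0 0
  . . 0 .

Answer: 0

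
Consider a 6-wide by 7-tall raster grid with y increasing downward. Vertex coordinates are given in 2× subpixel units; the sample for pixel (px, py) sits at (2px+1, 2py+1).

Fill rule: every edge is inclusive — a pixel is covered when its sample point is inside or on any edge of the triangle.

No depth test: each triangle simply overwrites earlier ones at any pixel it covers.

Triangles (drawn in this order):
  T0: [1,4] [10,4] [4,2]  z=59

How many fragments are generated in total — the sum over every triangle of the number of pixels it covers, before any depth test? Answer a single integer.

T0:
  2·area = 18  (B↔C swapped to make it positive)
  edge (1, 4)→(4, 2): d=(3,-2) inclusive
  edge (4, 2)→(10, 4): d=(6,2) inclusive
  edge (10, 4)→(1, 4): d=(-9,0) inclusive
    (0,0)@(1, 1): e=[-9,0,27] → ·  [on edge]
    (1,1)@(3, 3): e=[1,8,9] → #
    (2,1)@(5, 3): e=[5,4,9] → #
    (3,1)@(7, 3): e=[9,0,9] → #  [on edge]
    (4,1)@(9, 3): e=[13,-4,9] → ·
    (1,2)@(3, 5): e=[7,20,-9] → ·
    (2,2)@(5, 5): e=[11,16,-9] → ·
    (3,2)@(7, 5): e=[15,12,-9] → ·
  covered (3 px):
    · · · · · ·
    · # # # · ·
    · · · · · ·
    · · · · · ·
    · · · · · ·
    · · · · · ·
    · · · · · ·

Result: 3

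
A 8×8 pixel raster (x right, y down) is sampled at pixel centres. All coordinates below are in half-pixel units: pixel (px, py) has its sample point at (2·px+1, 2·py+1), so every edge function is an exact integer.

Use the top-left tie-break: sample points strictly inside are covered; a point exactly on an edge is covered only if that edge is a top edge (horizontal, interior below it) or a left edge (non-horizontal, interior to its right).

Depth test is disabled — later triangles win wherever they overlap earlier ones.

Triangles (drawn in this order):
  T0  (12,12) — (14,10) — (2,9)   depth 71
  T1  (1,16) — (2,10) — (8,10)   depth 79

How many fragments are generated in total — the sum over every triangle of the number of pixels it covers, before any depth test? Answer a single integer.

T0:
  2·area = 26  (B↔C swapped to make it positive)
  edge (12, 12)→(2, 9): d=(-10,-3) top-left  bias=+0
  edge (2, 9)→(14, 10): d=(12,1) right/bottom  bias=-1
  edge (14, 10)→(12, 12): d=(-2,2) right/bottom  bias=-1
    (7,4)@(15, 9): e=[39,-13,0] → ·  [on edge]
    (4,5)@(9, 11): e=[1,17,8] → #
    (5,5)@(11, 11): e=[7,15,4] → #
    (6,5)@(13, 11): e=[13,13,0] → ·  [on edge]
    (4,6)@(9, 13): e=[-19,41,4] → ·
    (5,6)@(11, 13): e=[-13,39,0] → ·  [on edge]
    (4,7)@(9, 15): e=[-39,65,0] → ·  [on edge]
  covered (2 px):
    · · · · · · · ·
    · · · · · · · ·
    · · · · · · · ·
    · · · · · · · ·
    · · · · · · · ·
    · · · · # # · ·
    · · · · · · · ·
    · · · · · · · ·
T1:
  2·area = 36
  edge (1, 16)→(2, 10): d=(1,-6) top-left  bias=+0
  edge (2, 10)→(8, 10): d=(6,0) top-left  bias=+0
  edge (8, 10)→(1, 16): d=(-7,6) right/bottom  bias=-1
    (1,5)@(3, 11): e=[7,6,23] → #
    (2,5)@(5, 11): e=[19,6,11] → #
    (3,5)@(7, 11): e=[31,6,-1] → ·
    (1,6)@(3, 13): e=[9,18,9] → #
    (2,6)@(5, 13): e=[21,18,-3] → ·
    (1,7)@(3, 15): e=[11,30,-5] → ·
  covered (3 px):
    · · · · · · · ·
    · · · · · · · ·
    · · · · · · · ·
    · · · · · · · ·
    · · · · · · · ·
    · # # · · · · ·
    · # · · · · · ·
    · · · · · · · ·

Answer: 5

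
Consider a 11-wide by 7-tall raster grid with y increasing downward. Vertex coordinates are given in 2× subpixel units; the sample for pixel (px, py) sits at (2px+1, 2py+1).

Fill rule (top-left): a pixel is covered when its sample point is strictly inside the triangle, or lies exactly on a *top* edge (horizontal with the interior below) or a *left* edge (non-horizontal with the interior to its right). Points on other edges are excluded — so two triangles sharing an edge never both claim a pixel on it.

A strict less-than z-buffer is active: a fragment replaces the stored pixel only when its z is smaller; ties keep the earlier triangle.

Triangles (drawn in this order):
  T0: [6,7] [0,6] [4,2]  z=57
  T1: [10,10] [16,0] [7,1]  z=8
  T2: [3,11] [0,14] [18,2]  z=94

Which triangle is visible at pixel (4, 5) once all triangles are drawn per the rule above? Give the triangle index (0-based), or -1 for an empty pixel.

T0:
  2·area = 28
  edge (6, 7)→(0, 6): d=(-6,-1) top-left  bias=+0
  edge (0, 6)→(4, 2): d=(4,-4) top-left  bias=+0
  edge (4, 2)→(6, 7): d=(2,5) right/bottom  bias=-1
    (2,0)@(5, 1): e=[35,0,-7] → ·  [on edge]
    (1,1)@(3, 3): e=[21,0,7] → #  [on edge]
    (2,1)@(5, 3): e=[23,8,-3] → ·
    (0,2)@(1, 5): e=[7,0,21] → #  [on edge]
    (2,2)@(5, 5): e=[11,16,1] → #
    (3,2)@(7, 5): e=[13,24,-9] → ·
    (0,3)@(1, 7): e=[-5,8,25] → ·
    (1,3)@(3, 7): e=[-3,16,15] → ·
    (2,3)@(5, 7): e=[-1,24,5] → ·
  covered (4 px):
    · · · · · · · · · · ·
    · # · · · · · · · · ·
    # # # · · · · · · · ·
    · · · · · · · · · · ·
    · · · · · · · · · · ·
    · · · · · · · · · · ·
    · · · · · · · · · · ·
T1:
  2·area = 84  (B↔C swapped to make it positive)
  edge (10, 10)→(7, 1): d=(-3,-9) top-left  bias=+0
  edge (7, 1)→(16, 0): d=(9,-1) top-left  bias=+0
  edge (16, 0)→(10, 10): d=(-6,10) right/bottom  bias=-1
    (3,0)@(7, 1): e=[0,0,84] → #  [on edge]
    (4,0)@(9, 1): e=[18,2,64] → #
    (5,0)@(11, 1): e=[36,4,44] → #
    (6,0)@(13, 1): e=[54,6,24] → #
    (7,0)@(15, 1): e=[72,8,4] → #
    (8,0)@(17, 1): e=[90,10,-16] → ·
    (3,1)@(7, 3): e=[-6,18,72] → ·
    (4,1)@(9, 3): e=[12,20,52] → #
    (7,1)@(15, 3): e=[66,26,-8] → ·
    (4,2)@(9, 5): e=[6,38,40] → #
    (6,2)@(13, 5): e=[42,42,0] → ·  [on edge]
    (4,3)@(9, 7): e=[0,56,28] → #  [on edge]
    (5,6)@(11, 13): e=[0,112,-28] → ·  [on edge]
  covered (12 px):
    · · · # # # # # · · ·
    · · · · # # # · · · ·
    · · · · # # · · · · ·
    · · · · # # · · · · ·
    · · · · · · · · · · ·
    · · · · · · · · · · ·
    · · · · · · · · · · ·
T2:
  2·area = 18  (B↔C swapped to make it positive)
  edge (3, 11)→(18, 2): d=(15,-9) top-left  bias=+0
  edge (18, 2)→(0, 14): d=(-18,12) right/bottom  bias=-1
  edge (0, 14)→(3, 11): d=(3,-3) top-left  bias=+0
    (6,0)@(13, 1): e=[-60,78,0] → ·  [on edge]
    (5,1)@(11, 3): e=[-48,66,0] → ·  [on edge]
    (4,2)@(9, 5): e=[-36,54,0] → ·  [on edge]
    (6,2)@(13, 5): e=[0,6,12] → #  [on edge]
    (7,2)@(15, 5): e=[18,-18,18] → ·
    (3,3)@(7, 7): e=[-24,42,0] → ·  [on edge]
    (6,3)@(13, 7): e=[30,-30,18] → ·
    (2,4)@(5, 9): e=[-12,30,0] → ·  [on edge]
    (3,4)@(7, 9): e=[6,6,6] → #
    (4,4)@(9, 9): e=[24,-18,12] → ·
    (1,5)@(3, 11): e=[0,18,0] → #  [on edge]
    (2,5)@(5, 11): e=[18,-6,6] → ·
    (0,6)@(1, 13): e=[12,6,0] → #  [on edge]
  covered (4 px):
    · · · · · · · · · · ·
    · · · · · · · · · · ·
    · · · · · · # · · · ·
    · · · · · · · · · · ·
    · · · # · · · · · · ·
    · # · · · · · · · · ·
    # · · · · · · · · · ·

Z-buffer (winner per pixel, '.' = empty):
  . . . 1 1 1 1 1 . . .
  . 0 . . 1 1 1 . . . .
  0 0 0 . 1 1 2 . . . .
  . . . . 1 1 . . . . .
  . . . 2 . . . . . . .
  . 2 . . . . . . . . .
  2 . . . . . . . . . .

Answer: -1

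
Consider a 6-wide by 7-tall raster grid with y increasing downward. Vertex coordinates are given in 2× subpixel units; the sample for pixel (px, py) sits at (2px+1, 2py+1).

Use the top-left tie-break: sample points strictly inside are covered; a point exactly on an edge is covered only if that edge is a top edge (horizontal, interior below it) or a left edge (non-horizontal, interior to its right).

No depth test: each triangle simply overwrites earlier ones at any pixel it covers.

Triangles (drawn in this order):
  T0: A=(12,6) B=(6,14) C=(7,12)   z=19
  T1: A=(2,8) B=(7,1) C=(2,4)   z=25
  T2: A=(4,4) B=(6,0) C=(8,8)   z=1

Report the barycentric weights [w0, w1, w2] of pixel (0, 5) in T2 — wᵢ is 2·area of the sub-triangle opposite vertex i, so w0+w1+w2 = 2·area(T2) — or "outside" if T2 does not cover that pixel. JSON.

T0:
  2·area = 4
  edge (12, 6)→(6, 14): d=(-6,8) right/bottom  bias=-1
  edge (6, 14)→(7, 12): d=(1,-2) top-left  bias=+0
  edge (7, 12)→(12, 6): d=(5,-6) top-left  bias=+0
  covered (0 px):
    . . . . . .
    . . . . . .
    . . . . . .
    . . . . . .
    . . . . . .
    . . . . . .
    . . . . . .
T1:
  2·area = 20  (B↔C swapped to make it positive)
  edge (2, 8)→(2, 4): d=(0,-4) top-left  bias=+0
  edge (2, 4)→(7, 1): d=(5,-3) top-left  bias=+0
  edge (7, 1)→(2, 8): d=(-5,7) right/bottom  bias=-1
    (3,0)@(7, 1): e=[20,0,0] → .  [on edge]
    (2,1)@(5, 3): e=[12,4,4] → X
    (3,1)@(7, 3): e=[20,10,-10] → .
    (1,2)@(3, 5): e=[4,8,8] → X
    (2,2)@(5, 5): e=[12,14,-6] → .
    (1,3)@(3, 7): e=[4,18,-2] → .
  covered (2 px):
    . . . . . .
    . . X . . .
    . X . . . .
    . . . . . .
    . . . . . .
    . . . . . .
    . . . . . .
T2:
  2·area = 24
  edge (4, 4)→(6, 0): d=(2,-4) top-left  bias=+0
  edge (6, 0)→(8, 8): d=(2,8) right/bottom  bias=-1
  edge (8, 8)→(4, 4): d=(-4,-4) top-left  bias=+0
    (0,0)@(1, 1): e=[-18,42,0] → .  [on edge]
    (1,1)@(3, 3): e=[-6,30,0] → .  [on edge]
    (2,1)@(5, 3): e=[2,14,8] → X
    (3,1)@(7, 3): e=[10,-2,16] → .
    (2,2)@(5, 5): e=[6,18,0] → X  [on edge]
    (3,2)@(7, 5): e=[14,2,8] → X
    (4,2)@(9, 5): e=[22,-14,16] → .
    (2,3)@(5, 7): e=[10,22,-8] → .
    (3,3)@(7, 7): e=[18,6,0] → X  [on edge]
    (4,3)@(9, 7): e=[26,-10,8] → .
    (3,4)@(7, 9): e=[22,10,-8] → .
    (4,4)@(9, 9): e=[30,-6,0] → .  [on edge]
    (5,5)@(11, 11): e=[42,-18,0] → .  [on edge]
  covered (4 px):
    . . . . . .
    . . X . . .
    . . X X . .
    . . . X . .
    . . . . . .
    . . . . . .
    . . . . . .

Final: "outside"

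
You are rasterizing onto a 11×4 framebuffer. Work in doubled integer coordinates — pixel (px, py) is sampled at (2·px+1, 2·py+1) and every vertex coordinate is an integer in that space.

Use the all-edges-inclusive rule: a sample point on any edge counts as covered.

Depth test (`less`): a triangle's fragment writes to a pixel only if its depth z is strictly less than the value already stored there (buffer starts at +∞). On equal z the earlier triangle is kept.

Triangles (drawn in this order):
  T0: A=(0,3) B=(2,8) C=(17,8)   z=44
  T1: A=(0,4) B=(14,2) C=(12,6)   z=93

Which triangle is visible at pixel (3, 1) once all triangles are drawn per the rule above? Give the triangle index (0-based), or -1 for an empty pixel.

T0:
  2·area = 75  (B↔C swapped to make it positive)
  edge (0, 3)→(17, 8): d=(17,5) inclusive
  edge (17, 8)→(2, 8): d=(-15,0) inclusive
  edge (2, 8)→(0, 3): d=(-2,-5) inclusive
    (0,2)@(1, 5): e=[29,45,1] → #
    (1,2)@(3, 5): e=[19,45,11] → #
    (2,2)@(5, 5): e=[9,45,21] → #
    (3,2)@(7, 5): e=[-1,45,31] → ·
    (0,3)@(1, 7): e=[63,15,-3] → ·
    (1,3)@(3, 7): e=[53,15,7] → #
    (3,3)@(7, 7): e=[33,15,27] → #
    (4,3)@(9, 7): e=[23,15,37] → #
    (5,3)@(11, 7): e=[13,15,47] → #
    (6,3)@(13, 7): e=[3,15,57] → #
    (7,3)@(15, 7): e=[-7,15,67] → ·
  covered (9 px):
    · · · · · · · · · · ·
    · · · · · · · · · · ·
    # # # · · · · · · · ·
    · # # # # # # · · · ·
T1:
  2·area = 52
  edge (0, 4)→(14, 2): d=(14,-2) inclusive
  edge (14, 2)→(12, 6): d=(-2,4) inclusive
  edge (12, 6)→(0, 4): d=(-12,-2) inclusive
    (10,0)@(21, 1): e=[0,-26,78] → ·  [on edge]
    (3,1)@(7, 3): e=[0,26,26] → #  [on edge]
    (4,1)@(9, 3): e=[4,18,30] → #
    (5,1)@(11, 3): e=[8,10,34] → #
    (6,1)@(13, 3): e=[12,2,38] → #
    (7,1)@(15, 3): e=[16,-6,42] → ·
    (3,2)@(7, 5): e=[28,22,2] → #
    (6,2)@(13, 5): e=[40,-2,14] → ·
    (3,3)@(7, 7): e=[56,18,-22] → ·
    (4,3)@(9, 7): e=[60,10,-18] → ·
    (5,3)@(11, 7): e=[64,2,-14] → ·
  covered (7 px):
    · · · · · · · · · · ·
    · · · # # # # · · · ·
    · · · # # # · · · · ·
    · · · · · · · · · · ·

Z-buffer (winner per pixel, '.' = empty):
  . . . . . . . . . . .
  . . . 1 1 1 1 . . . .
  0 0 0 1 1 1 . . . . .
  . 0 0 0 0 0 0 . . . .

Answer: 1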